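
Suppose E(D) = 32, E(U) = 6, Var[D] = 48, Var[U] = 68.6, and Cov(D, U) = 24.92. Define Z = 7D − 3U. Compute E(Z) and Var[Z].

E(Z) = 7·E(D) + (-3)·E(U) = 7·32 + (-3)·6 = 206.
Var[Z] = a²·Var[D] + b²·Var[U] + 2ab·Cov(D, U) with a = 7, b = -3.
= 7²·48 + (-3)²·68.6 + 2·7·(-3)·24.92
= 2352 + 617.4 + (-1046.64) = 1922.76.

E(Z) = 206, Var[Z] = 1922.76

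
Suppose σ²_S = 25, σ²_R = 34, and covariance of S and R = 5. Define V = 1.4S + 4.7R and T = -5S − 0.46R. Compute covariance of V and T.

covariance of V and T = -369.228

By bilinearity, covariance of V and T = ac·σ²_S + bd·σ²_R + (ad+bc)·covariance of S and R, with a=1.4, b=4.7, c=-5, d=-0.46.
ac·σ²_S = 1.4·(-5)·25 = -175
bd·σ²_R = 4.7·(-0.46)·34 = -73.508
(ad+bc)·covariance of S and R = (-24.144)·5 = -120.72
covariance of V and T = -175 + (-73.508) + (-120.72) = -369.228.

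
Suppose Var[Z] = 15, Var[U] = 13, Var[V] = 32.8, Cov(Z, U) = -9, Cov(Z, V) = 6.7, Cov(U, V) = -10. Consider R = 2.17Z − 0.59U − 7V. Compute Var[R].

Var[R] = a²·Var[Z] + b²·Var[U] + c²·Var[V] + 2ab·Cov(Z, U) + 2ac·Cov(Z, V) + 2bc·Cov(U, V), with a = 2.17, b = -0.59, c = -7.
= 70.6335 + 4.5253 + 1607.2 + 23.0454 + (-203.546) + (-82.6)
= 1419.2582.

Var[R] = 1419.2582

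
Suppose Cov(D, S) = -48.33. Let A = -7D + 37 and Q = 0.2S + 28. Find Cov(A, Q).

Cov(A, Q) = 67.662

Cov(A, Q) = a·c·Cov(D, S) = (-7)·0.2·(-48.33) = 67.662. Additive constants drop out.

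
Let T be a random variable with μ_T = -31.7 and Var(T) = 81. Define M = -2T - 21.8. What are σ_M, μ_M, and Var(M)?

σ_M = 18, μ_M = 41.6, Var(M) = 324

M = -2T - 21.8 is linear with a = -2, b = -21.8.
σ_T = √81 = 9.
σ_M = |a|·σ_T = |-2|·9 = 18.
μ_M = a·μ_T + b = (-2)·(-31.7) + (-21.8) = 41.6.
Var(M) = a²·Var(T) = (-2)²·81 = 324 (the additive constant -21.8 does not affect variance).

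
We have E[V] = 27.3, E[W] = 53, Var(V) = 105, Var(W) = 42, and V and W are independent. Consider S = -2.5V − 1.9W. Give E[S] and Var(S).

E[S] = -168.95, Var(S) = 807.87

E[S] = (-2.5)·E[V] + (-1.9)·E[W] = (-2.5)·27.3 + (-1.9)·53 = -168.95.
Var(S) = a²·Var(V) + b²·Var(W) + 2ab·covariance of V and W with a = -2.5, b = -1.9.
Independence gives covariance of V and W = 0.
= (-2.5)²·105 + (-1.9)²·42 + 2·(-2.5)·(-1.9)·0
= 656.25 + 151.62 + 0 = 807.87.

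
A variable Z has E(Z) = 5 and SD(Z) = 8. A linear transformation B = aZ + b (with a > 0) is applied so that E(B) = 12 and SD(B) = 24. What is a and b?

SD(B) = a·SD(Z) (a > 0), so a = 24/8 = 3.
E(B) = a·E(Z) + b, so b = 12 − 3·5 = -3.

a = 3, b = -3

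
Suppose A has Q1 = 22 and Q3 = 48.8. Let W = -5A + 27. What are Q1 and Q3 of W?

Q1(W) = -217, Q3(W) = -83

a = -5 < 0 reverses order: Q1(W) comes from Q3(A), Q3(W) from Q1(A).
Q1(W) = (-5)·48.8 + 27 = -217; Q3(W) = (-5)·22 + 27 = -83.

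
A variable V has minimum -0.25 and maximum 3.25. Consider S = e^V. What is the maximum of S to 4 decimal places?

max(S) = 25.7903

e^V is increasing on this domain, so max(S) comes from max(V) = 3.25: max(S) = exp(3.25) ≈ 25.7903.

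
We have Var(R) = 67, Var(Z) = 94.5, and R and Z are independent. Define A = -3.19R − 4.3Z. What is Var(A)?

Var(A) = a²·Var(R) + b²·Var(Z) + 2ab·Cov[R, Z] with a = -3.19, b = -4.3.
Independence gives Cov[R, Z] = 0.
= (-3.19)²·67 + (-4.3)²·94.5 + 2·(-3.19)·(-4.3)·0
= 681.7987 + 1747.305 + 0 = 2429.1037.

Var(A) = 2429.1037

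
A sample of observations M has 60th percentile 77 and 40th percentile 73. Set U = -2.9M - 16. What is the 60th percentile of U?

Since a = -2.9 < 0 the transformation is decreasing, reversing order: the 60th percentile of U corresponds to the 40th percentile of M.
So P_{60}(U) = a·P_{40}(M) + b = (-2.9)·73 + (-16) = -227.7.

60th percentile of U = -227.7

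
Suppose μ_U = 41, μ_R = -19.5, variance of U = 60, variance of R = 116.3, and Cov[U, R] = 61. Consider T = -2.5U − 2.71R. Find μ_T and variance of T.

μ_T = (-2.5)·μ_U + (-2.71)·μ_R = (-2.5)·41 + (-2.71)·(-19.5) = -49.655.
variance of T = a²·variance of U + b²·variance of R + 2ab·Cov[U, R] with a = -2.5, b = -2.71.
= (-2.5)²·60 + (-2.71)²·116.3 + 2·(-2.5)·(-2.71)·61
= 375 + 854.11883 + 826.55 = 2055.66883.

μ_T = -49.655, variance of T = 2055.66883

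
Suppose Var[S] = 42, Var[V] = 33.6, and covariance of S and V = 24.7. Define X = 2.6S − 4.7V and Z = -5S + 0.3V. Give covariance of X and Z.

By bilinearity, covariance of X and Z = ac·Var[S] + bd·Var[V] + (ad+bc)·covariance of S and V, with a=2.6, b=-4.7, c=-5, d=0.3.
ac·Var[S] = 2.6·(-5)·42 = -546
bd·Var[V] = (-4.7)·0.3·33.6 = -47.376
(ad+bc)·covariance of S and V = (24.28)·24.7 = 599.716
covariance of X and Z = -546 + (-47.376) + 599.716 = 6.34.

covariance of X and Z = 6.34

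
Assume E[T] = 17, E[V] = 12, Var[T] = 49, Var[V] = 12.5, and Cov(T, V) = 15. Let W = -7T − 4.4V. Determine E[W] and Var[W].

E[W] = -171.8, Var[W] = 3567

E[W] = (-7)·E[T] + (-4.4)·E[V] = (-7)·17 + (-4.4)·12 = -171.8.
Var[W] = a²·Var[T] + b²·Var[V] + 2ab·Cov(T, V) with a = -7, b = -4.4.
= (-7)²·49 + (-4.4)²·12.5 + 2·(-7)·(-4.4)·15
= 2401 + 242 + 924 = 3567.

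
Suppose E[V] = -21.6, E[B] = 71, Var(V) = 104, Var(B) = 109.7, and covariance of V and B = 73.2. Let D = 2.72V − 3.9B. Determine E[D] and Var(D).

E[D] = -335.652, Var(D) = 884.9594

E[D] = 2.72·E[V] + (-3.9)·E[B] = 2.72·(-21.6) + (-3.9)·71 = -335.652.
Var(D) = a²·Var(V) + b²·Var(B) + 2ab·covariance of V and B with a = 2.72, b = -3.9.
= 2.72²·104 + (-3.9)²·109.7 + 2·2.72·(-3.9)·73.2
= 769.4336 + 1668.537 + (-1553.0112) = 884.9594.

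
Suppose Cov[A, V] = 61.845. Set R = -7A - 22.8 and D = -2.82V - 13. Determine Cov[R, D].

Cov[R, D] = 1220.8203

Cov[R, D] = a·c·Cov[A, V] = (-7)·(-2.82)·61.845 = 1220.8203. Additive constants drop out.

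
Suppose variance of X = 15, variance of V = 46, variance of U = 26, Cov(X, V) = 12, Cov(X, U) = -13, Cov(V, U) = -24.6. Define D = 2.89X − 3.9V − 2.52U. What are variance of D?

variance of D = 425.3631

variance of D = a²·variance of X + b²·variance of V + c²·variance of U + 2ab·Cov(X, V) + 2ac·Cov(X, U) + 2bc·Cov(V, U), with a = 2.89, b = -3.9, c = -2.52.
= 125.2815 + 699.66 + 165.1104 + (-270.504) + 189.3528 + (-483.5376)
= 425.3631.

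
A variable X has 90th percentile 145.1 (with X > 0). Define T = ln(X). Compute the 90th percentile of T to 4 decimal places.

90th percentile of T = 4.9774

ln(X) is increasing, so P_{90}(T) = g(P_{90}(X)) ≈ 4.9774.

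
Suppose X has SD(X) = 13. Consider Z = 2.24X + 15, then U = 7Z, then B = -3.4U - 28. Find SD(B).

SD(Z) = |2.24|·13 = 29.12.
SD(U) = |7|·29.12 = 203.84.
SD(B) = |-3.4|·203.84 = 693.056.

SD(B) = 693.056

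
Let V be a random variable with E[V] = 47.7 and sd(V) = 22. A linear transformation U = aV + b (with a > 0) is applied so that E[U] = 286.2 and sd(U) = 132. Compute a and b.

a = 6, b = 0

sd(U) = a·sd(V) (a > 0), so a = 132/22 = 6.
E[U] = a·E[V] + b, so b = 286.2 − 6·47.7 = 0.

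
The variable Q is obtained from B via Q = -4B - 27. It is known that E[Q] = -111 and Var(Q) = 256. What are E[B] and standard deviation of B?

E[B] = 21, standard deviation of B = 4

From Q = -4B - 27: E[Q] = a·E[B] + b, so E[B] = (E[Q] − b)/a = (-111 − (-27))/(-4) = 21.
standard deviation of Q = √256 = 16.
standard deviation of Q = |a|·standard deviation of B, so standard deviation of B = 16/|-4| = 4.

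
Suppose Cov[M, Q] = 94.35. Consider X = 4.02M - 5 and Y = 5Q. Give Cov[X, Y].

Cov[X, Y] = 1896.435

Cov[X, Y] = a·c·Cov[M, Q] = 4.02·5·94.35 = 1896.435. Additive constants drop out.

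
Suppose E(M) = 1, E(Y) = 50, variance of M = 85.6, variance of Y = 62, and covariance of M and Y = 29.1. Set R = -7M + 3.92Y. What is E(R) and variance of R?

E(R) = 189, variance of R = 3550.1088

E(R) = (-7)·E(M) + 3.92·E(Y) = (-7)·1 + 3.92·50 = 189.
variance of R = a²·variance of M + b²·variance of Y + 2ab·covariance of M and Y with a = -7, b = 3.92.
= (-7)²·85.6 + 3.92²·62 + 2·(-7)·3.92·29.1
= 4194.4 + 952.7168 + (-1597.008) = 3550.1088.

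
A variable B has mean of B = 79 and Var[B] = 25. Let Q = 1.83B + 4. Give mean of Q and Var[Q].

Q = 1.83B + 4 is linear with a = 1.83, b = 4.
mean of Q = a·mean of B + b = 1.83·79 + 4 = 148.57.
Var[Q] = a²·Var[B] = 1.83²·25 = 83.7225 (the additive constant 4 does not affect variance).

mean of Q = 148.57, Var[Q] = 83.7225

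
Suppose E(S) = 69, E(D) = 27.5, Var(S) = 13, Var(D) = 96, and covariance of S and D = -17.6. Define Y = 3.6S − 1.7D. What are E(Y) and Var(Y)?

E(Y) = 201.65, Var(Y) = 661.344

E(Y) = 3.6·E(S) + (-1.7)·E(D) = 3.6·69 + (-1.7)·27.5 = 201.65.
Var(Y) = a²·Var(S) + b²·Var(D) + 2ab·covariance of S and D with a = 3.6, b = -1.7.
= 3.6²·13 + (-1.7)²·96 + 2·3.6·(-1.7)·(-17.6)
= 168.48 + 277.44 + 215.424 = 661.344.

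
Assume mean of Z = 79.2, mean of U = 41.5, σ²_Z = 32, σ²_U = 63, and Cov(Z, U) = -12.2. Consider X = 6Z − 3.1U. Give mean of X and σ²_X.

mean of X = 346.55, σ²_X = 2211.27

mean of X = 6·mean of Z + (-3.1)·mean of U = 6·79.2 + (-3.1)·41.5 = 346.55.
σ²_X = a²·σ²_Z + b²·σ²_U + 2ab·Cov(Z, U) with a = 6, b = -3.1.
= 6²·32 + (-3.1)²·63 + 2·6·(-3.1)·(-12.2)
= 1152 + 605.43 + 453.84 = 2211.27.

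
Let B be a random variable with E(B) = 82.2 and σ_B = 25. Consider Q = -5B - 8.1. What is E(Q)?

E(Q) = -419.1

Q = -5B - 8.1 is linear with a = -5, b = -8.1.
E(Q) = a·E(B) + b = (-5)·82.2 + (-8.1) = -419.1.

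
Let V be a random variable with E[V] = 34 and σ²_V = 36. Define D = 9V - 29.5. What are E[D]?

E[D] = 276.5

D = 9V - 29.5 is linear with a = 9, b = -29.5.
E[D] = a·E[V] + b = 9·34 + (-29.5) = 276.5.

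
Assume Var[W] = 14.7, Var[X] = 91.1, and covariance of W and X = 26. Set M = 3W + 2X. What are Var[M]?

Var[M] = 808.7

Var[M] = a²·Var[W] + b²·Var[X] + 2ab·covariance of W and X with a = 3, b = 2.
= 3²·14.7 + 2²·91.1 + 2·3·2·26
= 132.3 + 364.4 + 312 = 808.7.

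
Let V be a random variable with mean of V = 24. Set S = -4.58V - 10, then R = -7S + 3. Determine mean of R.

mean of R = 842.44

mean of S = (-4.58)·24 + (-10) = -119.92.
mean of R = (-7)·(-119.92) + 3 = 842.44.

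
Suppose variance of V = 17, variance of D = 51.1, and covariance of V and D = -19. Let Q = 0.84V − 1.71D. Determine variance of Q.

variance of Q = a²·variance of V + b²·variance of D + 2ab·covariance of V and D with a = 0.84, b = -1.71.
= 0.84²·17 + (-1.71)²·51.1 + 2·0.84·(-1.71)·(-19)
= 11.9952 + 149.42151 + 54.5832 = 215.99991.

variance of Q = 215.99991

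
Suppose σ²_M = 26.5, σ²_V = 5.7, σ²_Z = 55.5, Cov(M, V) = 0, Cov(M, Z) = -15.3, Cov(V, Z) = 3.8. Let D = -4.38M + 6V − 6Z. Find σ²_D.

σ²_D = a²·σ²_M + b²·σ²_V + c²·σ²_Z + 2ab·Cov(M, V) + 2ac·Cov(M, Z) + 2bc·Cov(V, Z), with a = -4.38, b = 6, c = -6.
= 508.3866 + 205.2 + 1998 + 0 + (-804.168) + (-273.6)
= 1633.8186.

σ²_D = 1633.8186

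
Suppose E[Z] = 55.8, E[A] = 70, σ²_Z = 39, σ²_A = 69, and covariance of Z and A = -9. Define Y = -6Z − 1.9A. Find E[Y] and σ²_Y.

E[Y] = -467.8, σ²_Y = 1447.89

E[Y] = (-6)·E[Z] + (-1.9)·E[A] = (-6)·55.8 + (-1.9)·70 = -467.8.
σ²_Y = a²·σ²_Z + b²·σ²_A + 2ab·covariance of Z and A with a = -6, b = -1.9.
= (-6)²·39 + (-1.9)²·69 + 2·(-6)·(-1.9)·(-9)
= 1404 + 249.09 + (-205.2) = 1447.89.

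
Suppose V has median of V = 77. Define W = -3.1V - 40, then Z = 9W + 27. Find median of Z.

median of Z = -2481.3

median of W = (-3.1)·77 + (-40) = -278.7.
median of Z = 9·(-278.7) + 27 = -2481.3.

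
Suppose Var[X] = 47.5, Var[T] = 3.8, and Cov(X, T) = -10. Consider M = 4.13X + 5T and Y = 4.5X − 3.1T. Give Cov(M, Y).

By bilinearity, Cov(M, Y) = ac·Var[X] + bd·Var[T] + (ad+bc)·Cov(X, T), with a=4.13, b=5, c=4.5, d=-3.1.
ac·Var[X] = 4.13·4.5·47.5 = 882.7875
bd·Var[T] = 5·(-3.1)·3.8 = -58.9
(ad+bc)·Cov(X, T) = (9.697)·(-10) = -96.97
Cov(M, Y) = 882.7875 + (-58.9) + (-96.97) = 726.9175.

Cov(M, Y) = 726.9175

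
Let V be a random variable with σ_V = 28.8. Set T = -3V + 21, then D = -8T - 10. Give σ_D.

σ_T = |-3|·28.8 = 86.4.
σ_D = |-8|·86.4 = 691.2.

σ_D = 691.2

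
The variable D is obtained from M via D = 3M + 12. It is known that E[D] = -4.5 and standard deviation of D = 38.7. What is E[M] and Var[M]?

E[M] = -5.5, Var[M] = 166.41

From D = 3M + 12: E[D] = a·E[M] + b, so E[M] = (E[D] − b)/a = (-4.5 − 12)/3 = -5.5.
Var[D] = 38.7² = 1497.69.
Var[D] = a²·Var[M], so Var[M] = 1497.69/3² = 166.41.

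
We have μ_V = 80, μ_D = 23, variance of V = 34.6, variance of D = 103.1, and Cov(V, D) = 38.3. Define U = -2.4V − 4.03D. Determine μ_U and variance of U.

μ_U = (-2.4)·μ_V + (-4.03)·μ_D = (-2.4)·80 + (-4.03)·23 = -284.69.
variance of U = a²·variance of V + b²·variance of D + 2ab·Cov(V, D) with a = -2.4, b = -4.03.
= (-2.4)²·34.6 + (-4.03)²·103.1 + 2·(-2.4)·(-4.03)·38.3
= 199.296 + 1674.43679 + 740.8752 = 2614.60799.

μ_U = -284.69, variance of U = 2614.60799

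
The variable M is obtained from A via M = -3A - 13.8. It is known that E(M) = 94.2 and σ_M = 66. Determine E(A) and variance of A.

From M = -3A - 13.8: E(M) = a·E(A) + b, so E(A) = (E(M) − b)/a = (94.2 − (-13.8))/(-3) = -36.
variance of M = 66² = 4356.
variance of M = a²·variance of A, so variance of A = 4356/(-3)² = 484.

E(A) = -36, variance of A = 484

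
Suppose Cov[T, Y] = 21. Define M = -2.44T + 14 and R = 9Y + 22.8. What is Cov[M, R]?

Cov[M, R] = a·c·Cov[T, Y] = (-2.44)·9·21 = -461.16. Additive constants drop out.

Cov[M, R] = -461.16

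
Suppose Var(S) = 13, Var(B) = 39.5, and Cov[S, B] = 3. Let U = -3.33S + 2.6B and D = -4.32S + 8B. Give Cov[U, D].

Cov[U, D] = 894.9968

By bilinearity, Cov[U, D] = ac·Var(S) + bd·Var(B) + (ad+bc)·Cov[S, B], with a=-3.33, b=2.6, c=-4.32, d=8.
ac·Var(S) = (-3.33)·(-4.32)·13 = 187.0128
bd·Var(B) = 2.6·8·39.5 = 821.6
(ad+bc)·Cov[S, B] = (-37.872)·3 = -113.616
Cov[U, D] = 187.0128 + 821.6 + (-113.616) = 894.9968.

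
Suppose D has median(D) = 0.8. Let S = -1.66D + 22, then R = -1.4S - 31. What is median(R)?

median(R) = -59.9408

median(S) = (-1.66)·0.8 + 22 = 20.672.
median(R) = (-1.4)·20.672 + (-31) = -59.9408.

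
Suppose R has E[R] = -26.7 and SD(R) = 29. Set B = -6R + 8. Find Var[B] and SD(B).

B = -6R + 8 is linear with a = -6, b = 8.
Var[R] = 29² = 841.
Var[B] = a²·Var[R] = (-6)²·841 = 30276 (the additive constant 8 does not affect variance).
SD(B) = |a|·SD(R) = |-6|·29 = 174.

Var[B] = 30276, SD(B) = 174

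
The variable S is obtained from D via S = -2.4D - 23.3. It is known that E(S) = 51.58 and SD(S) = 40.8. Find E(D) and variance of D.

E(D) = -31.2, variance of D = 289

From S = -2.4D - 23.3: E(S) = a·E(D) + b, so E(D) = (E(S) − b)/a = (51.58 − (-23.3))/(-2.4) = -31.2.
variance of S = 40.8² = 1664.64.
variance of S = a²·variance of D, so variance of D = 1664.64/(-2.4)² = 289.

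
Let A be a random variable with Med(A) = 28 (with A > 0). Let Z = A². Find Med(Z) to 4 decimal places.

Med(Z) = 784

A² is monotone on this domain, so Med(Z) = square(28) = 784.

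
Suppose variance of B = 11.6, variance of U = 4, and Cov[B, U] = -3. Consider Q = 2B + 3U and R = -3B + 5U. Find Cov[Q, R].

Cov[Q, R] = -12.6

By bilinearity, Cov[Q, R] = ac·variance of B + bd·variance of U + (ad+bc)·Cov[B, U], with a=2, b=3, c=-3, d=5.
ac·variance of B = 2·(-3)·11.6 = -69.6
bd·variance of U = 3·5·4 = 60
(ad+bc)·Cov[B, U] = (1)·(-3) = -3
Cov[Q, R] = -69.6 + 60 + (-3) = -12.6.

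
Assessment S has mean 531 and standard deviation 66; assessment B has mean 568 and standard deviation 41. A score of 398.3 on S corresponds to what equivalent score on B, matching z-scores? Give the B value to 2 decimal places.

z = (398.3 − 531)/66 ≈ -2.0106.
B = 568 + z·41 = 568 + (398.3 − 531)·41/66 ≈ 485.57.

B = 485.57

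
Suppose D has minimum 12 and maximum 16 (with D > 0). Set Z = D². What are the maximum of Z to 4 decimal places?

max(Z) = 256

D² is increasing on this domain, so max(Z) comes from max(D) = 16: max(Z) = square(16) = 256.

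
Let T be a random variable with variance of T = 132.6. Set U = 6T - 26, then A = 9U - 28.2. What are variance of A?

variance of U = 6²·132.6 = 4773.6.
variance of A = 9²·4773.6 = 386661.6.

variance of A = 386661.6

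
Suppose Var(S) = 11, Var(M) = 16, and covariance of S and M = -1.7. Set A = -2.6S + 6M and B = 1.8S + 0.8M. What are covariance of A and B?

By bilinearity, covariance of A and B = ac·Var(S) + bd·Var(M) + (ad+bc)·covariance of S and M, with a=-2.6, b=6, c=1.8, d=0.8.
ac·Var(S) = (-2.6)·1.8·11 = -51.48
bd·Var(M) = 6·0.8·16 = 76.8
(ad+bc)·covariance of S and M = (8.72)·(-1.7) = -14.824
covariance of A and B = -51.48 + 76.8 + (-14.824) = 10.496.

covariance of A and B = 10.496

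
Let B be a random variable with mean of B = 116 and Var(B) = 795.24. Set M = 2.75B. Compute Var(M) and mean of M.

M = 2.75B is linear with a = 2.75, b = 0.
Var(M) = a²·Var(B) = 2.75²·795.24 = 6014.0025.
mean of M = a·mean of B + b = 2.75·116 = 319.

Var(M) = 6014.0025, mean of M = 319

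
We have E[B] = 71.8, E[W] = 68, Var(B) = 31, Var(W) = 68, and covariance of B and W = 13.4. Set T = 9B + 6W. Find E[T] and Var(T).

E[T] = 9·E[B] + 6·E[W] = 9·71.8 + 6·68 = 1054.2.
Var(T) = a²·Var(B) + b²·Var(W) + 2ab·covariance of B and W with a = 9, b = 6.
= 9²·31 + 6²·68 + 2·9·6·13.4
= 2511 + 2448 + 1447.2 = 6406.2.

E[T] = 1054.2, Var(T) = 6406.2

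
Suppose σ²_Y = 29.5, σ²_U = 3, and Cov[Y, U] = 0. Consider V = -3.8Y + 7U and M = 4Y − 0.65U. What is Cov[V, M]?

By bilinearity, Cov[V, M] = ac·σ²_Y + bd·σ²_U + (ad+bc)·Cov[Y, U], with a=-3.8, b=7, c=4, d=-0.65.
ac·σ²_Y = (-3.8)·4·29.5 = -448.4
bd·σ²_U = 7·(-0.65)·3 = -13.65
(ad+bc)·Cov[Y, U] = (30.47)·0 = 0
Cov[V, M] = -448.4 + (-13.65) + 0 = -462.05.

Cov[V, M] = -462.05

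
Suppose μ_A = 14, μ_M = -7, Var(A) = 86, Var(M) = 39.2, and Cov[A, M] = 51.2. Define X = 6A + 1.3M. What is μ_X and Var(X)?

μ_X = 74.9, Var(X) = 3960.968

μ_X = 6·μ_A + 1.3·μ_M = 6·14 + 1.3·(-7) = 74.9.
Var(X) = a²·Var(A) + b²·Var(M) + 2ab·Cov[A, M] with a = 6, b = 1.3.
= 6²·86 + 1.3²·39.2 + 2·6·1.3·51.2
= 3096 + 66.248 + 798.72 = 3960.968.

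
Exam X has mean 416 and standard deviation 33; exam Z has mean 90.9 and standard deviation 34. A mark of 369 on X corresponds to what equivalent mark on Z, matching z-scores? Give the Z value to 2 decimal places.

z = (369 − 416)/33 ≈ -1.4242.
Z = 90.9 + z·34 = 90.9 + (369 − 416)·34/33 ≈ 42.48.

Z = 42.48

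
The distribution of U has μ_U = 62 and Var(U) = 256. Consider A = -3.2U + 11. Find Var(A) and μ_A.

A = -3.2U + 11 is linear with a = -3.2, b = 11.
Var(A) = a²·Var(U) = (-3.2)²·256 = 2621.44 (the additive constant 11 does not affect variance).
μ_A = a·μ_U + b = (-3.2)·62 + 11 = -187.4.

Var(A) = 2621.44, μ_A = -187.4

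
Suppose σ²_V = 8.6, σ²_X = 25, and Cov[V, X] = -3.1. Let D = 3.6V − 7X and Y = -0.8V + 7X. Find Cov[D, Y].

Cov[D, Y] = -1345.248

By bilinearity, Cov[D, Y] = ac·σ²_V + bd·σ²_X + (ad+bc)·Cov[V, X], with a=3.6, b=-7, c=-0.8, d=7.
ac·σ²_V = 3.6·(-0.8)·8.6 = -24.768
bd·σ²_X = (-7)·7·25 = -1225
(ad+bc)·Cov[V, X] = (30.8)·(-3.1) = -95.48
Cov[D, Y] = -24.768 + (-1225) + (-95.48) = -1345.248.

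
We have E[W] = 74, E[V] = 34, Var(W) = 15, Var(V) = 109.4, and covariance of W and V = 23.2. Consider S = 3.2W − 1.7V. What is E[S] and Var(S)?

E[S] = 3.2·E[W] + (-1.7)·E[V] = 3.2·74 + (-1.7)·34 = 179.
Var(S) = a²·Var(W) + b²·Var(V) + 2ab·covariance of W and V with a = 3.2, b = -1.7.
= 3.2²·15 + (-1.7)²·109.4 + 2·3.2·(-1.7)·23.2
= 153.6 + 316.166 + (-252.416) = 217.35.

E[S] = 179, Var(S) = 217.35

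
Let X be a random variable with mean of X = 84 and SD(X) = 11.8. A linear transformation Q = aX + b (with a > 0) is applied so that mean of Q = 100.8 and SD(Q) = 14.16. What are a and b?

SD(Q) = a·SD(X) (a > 0), so a = 14.16/11.8 = 1.2.
mean of Q = a·mean of X + b, so b = 100.8 − 1.2·84 = 0.

a = 1.2, b = 0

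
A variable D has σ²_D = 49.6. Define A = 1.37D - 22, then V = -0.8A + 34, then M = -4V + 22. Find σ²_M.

σ²_A = 1.37²·49.6 = 93.09424.
σ²_V = (-0.8)²·93.09424 = 59.5803136.
σ²_M = (-4)²·59.5803136 = 953.2850176.

σ²_M = 953.2850176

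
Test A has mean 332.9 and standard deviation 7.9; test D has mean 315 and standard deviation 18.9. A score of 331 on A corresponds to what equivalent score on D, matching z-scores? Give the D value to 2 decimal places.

D = 310.45

z = (331 − 332.9)/7.9 ≈ -0.2405.
D = 315 + z·18.9 = 315 + (331 − 332.9)·18.9/7.9 ≈ 310.45.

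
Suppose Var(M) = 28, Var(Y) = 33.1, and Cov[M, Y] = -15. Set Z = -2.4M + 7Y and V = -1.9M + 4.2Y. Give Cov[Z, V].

Cov[Z, V] = 1451.52

By bilinearity, Cov[Z, V] = ac·Var(M) + bd·Var(Y) + (ad+bc)·Cov[M, Y], with a=-2.4, b=7, c=-1.9, d=4.2.
ac·Var(M) = (-2.4)·(-1.9)·28 = 127.68
bd·Var(Y) = 7·4.2·33.1 = 973.14
(ad+bc)·Cov[M, Y] = (-23.38)·(-15) = 350.7
Cov[Z, V] = 127.68 + 973.14 + 350.7 = 1451.52.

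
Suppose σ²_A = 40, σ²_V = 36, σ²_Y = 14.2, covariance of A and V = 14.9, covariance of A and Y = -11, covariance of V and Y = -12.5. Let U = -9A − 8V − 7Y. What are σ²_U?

σ²_U = 5599.4

σ²_U = a²·σ²_A + b²·σ²_V + c²·σ²_Y + 2ab·covariance of A and V + 2ac·covariance of A and Y + 2bc·covariance of V and Y, with a = -9, b = -8, c = -7.
= 3240 + 2304 + 695.8 + 2145.6 + (-1386) + (-1400)
= 5599.4.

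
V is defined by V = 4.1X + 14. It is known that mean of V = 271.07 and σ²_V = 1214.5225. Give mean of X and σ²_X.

mean of X = 62.7, σ²_X = 72.25

From V = 4.1X + 14: mean of V = a·mean of X + b, so mean of X = (mean of V − b)/a = (271.07 − 14)/4.1 = 62.7.
σ²_V = a²·σ²_X, so σ²_X = 1214.5225/4.1² = 72.25.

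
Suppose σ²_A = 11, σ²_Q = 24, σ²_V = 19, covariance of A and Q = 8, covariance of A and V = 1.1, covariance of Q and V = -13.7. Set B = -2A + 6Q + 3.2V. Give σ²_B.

σ²_B = a²·σ²_A + b²·σ²_Q + c²·σ²_V + 2ab·covariance of A and Q + 2ac·covariance of A and V + 2bc·covariance of Q and V, with a = -2, b = 6, c = 3.2.
= 44 + 864 + 194.56 + (-192) + (-14.08) + (-526.08)
= 370.4.

σ²_B = 370.4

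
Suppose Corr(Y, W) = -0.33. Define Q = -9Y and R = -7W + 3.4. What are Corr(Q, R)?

Linear rescalings preserve correlation up to sign; here the slopes -9 and -7 have the same sign, so Corr(Q, R) = Corr(Y, W) = -0.33.

Corr(Q, R) = -0.33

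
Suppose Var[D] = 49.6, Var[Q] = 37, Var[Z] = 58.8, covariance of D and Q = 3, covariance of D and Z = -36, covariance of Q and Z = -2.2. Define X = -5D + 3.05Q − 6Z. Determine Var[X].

Var[X] = a²·Var[D] + b²·Var[Q] + c²·Var[Z] + 2ab·covariance of D and Q + 2ac·covariance of D and Z + 2bc·covariance of Q and Z, with a = -5, b = 3.05, c = -6.
= 1240 + 344.1925 + 2116.8 + (-91.5) + (-2160) + 80.52
= 1530.0125.

Var[X] = 1530.0125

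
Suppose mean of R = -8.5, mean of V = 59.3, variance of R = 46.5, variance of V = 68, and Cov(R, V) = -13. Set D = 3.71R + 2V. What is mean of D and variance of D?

mean of D = 3.71·mean of R + 2·mean of V = 3.71·(-8.5) + 2·59.3 = 87.065.
variance of D = a²·variance of R + b²·variance of V + 2ab·Cov(R, V) with a = 3.71, b = 2.
= 3.71²·46.5 + 2²·68 + 2·3.71·2·(-13)
= 640.03065 + 272 + (-192.92) = 719.11065.

mean of D = 87.065, variance of D = 719.11065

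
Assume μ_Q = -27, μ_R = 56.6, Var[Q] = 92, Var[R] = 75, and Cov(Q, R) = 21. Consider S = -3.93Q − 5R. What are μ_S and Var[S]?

μ_S = -176.89, Var[S] = 4121.2308

μ_S = (-3.93)·μ_Q + (-5)·μ_R = (-3.93)·(-27) + (-5)·56.6 = -176.89.
Var[S] = a²·Var[Q] + b²·Var[R] + 2ab·Cov(Q, R) with a = -3.93, b = -5.
= (-3.93)²·92 + (-5)²·75 + 2·(-3.93)·(-5)·21
= 1420.9308 + 1875 + 825.3 = 4121.2308.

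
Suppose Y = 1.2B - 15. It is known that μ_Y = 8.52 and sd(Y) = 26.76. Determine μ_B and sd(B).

From Y = 1.2B - 15: μ_Y = a·μ_B + b, so μ_B = (μ_Y − b)/a = (8.52 − (-15))/1.2 = 19.6.
sd(Y) = |a|·sd(B), so sd(B) = 26.76/|1.2| = 22.3.

μ_B = 19.6, sd(B) = 22.3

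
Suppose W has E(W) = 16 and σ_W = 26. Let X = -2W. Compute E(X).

E(X) = -32

X = -2W is linear with a = -2, b = 0.
E(X) = a·E(W) + b = (-2)·16 = -32.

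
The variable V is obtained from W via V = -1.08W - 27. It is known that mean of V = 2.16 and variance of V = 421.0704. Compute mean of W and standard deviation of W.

From V = -1.08W - 27: mean of V = a·mean of W + b, so mean of W = (mean of V − b)/a = (2.16 − (-27))/(-1.08) = -27.
standard deviation of V = √421.0704 = 20.52.
standard deviation of V = |a|·standard deviation of W, so standard deviation of W = 20.52/|-1.08| = 19.

mean of W = -27, standard deviation of W = 19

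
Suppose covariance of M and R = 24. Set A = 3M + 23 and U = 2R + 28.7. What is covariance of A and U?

covariance of A and U = 144

covariance of A and U = a·c·covariance of M and R = 3·2·24 = 144. Additive constants drop out.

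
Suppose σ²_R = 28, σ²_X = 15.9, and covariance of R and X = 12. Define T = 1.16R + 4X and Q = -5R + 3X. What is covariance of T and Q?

covariance of T and Q = -169.84

By bilinearity, covariance of T and Q = ac·σ²_R + bd·σ²_X + (ad+bc)·covariance of R and X, with a=1.16, b=4, c=-5, d=3.
ac·σ²_R = 1.16·(-5)·28 = -162.4
bd·σ²_X = 4·3·15.9 = 190.8
(ad+bc)·covariance of R and X = (-16.52)·12 = -198.24
covariance of T and Q = -162.4 + 190.8 + (-198.24) = -169.84.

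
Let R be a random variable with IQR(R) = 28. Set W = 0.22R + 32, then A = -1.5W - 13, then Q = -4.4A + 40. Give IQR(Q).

IQR(W) = |0.22|·28 = 6.16.
IQR(A) = |-1.5|·6.16 = 9.24.
IQR(Q) = |-4.4|·9.24 = 40.656.

IQR(Q) = 40.656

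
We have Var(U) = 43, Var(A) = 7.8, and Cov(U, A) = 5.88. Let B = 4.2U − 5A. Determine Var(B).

Var(B) = 706.56

Var(B) = a²·Var(U) + b²·Var(A) + 2ab·Cov(U, A) with a = 4.2, b = -5.
= 4.2²·43 + (-5)²·7.8 + 2·4.2·(-5)·5.88
= 758.52 + 195 + (-246.96) = 706.56.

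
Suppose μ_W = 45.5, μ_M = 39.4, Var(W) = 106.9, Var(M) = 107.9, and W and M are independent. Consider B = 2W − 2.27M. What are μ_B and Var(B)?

μ_B = 2·μ_W + (-2.27)·μ_M = 2·45.5 + (-2.27)·39.4 = 1.562.
Var(B) = a²·Var(W) + b²·Var(M) + 2ab·Cov[W, M] with a = 2, b = -2.27.
Independence gives Cov[W, M] = 0.
= 2²·106.9 + (-2.27)²·107.9 + 2·2·(-2.27)·0
= 427.6 + 555.99791 + 0 = 983.59791.

μ_B = 1.562, Var(B) = 983.59791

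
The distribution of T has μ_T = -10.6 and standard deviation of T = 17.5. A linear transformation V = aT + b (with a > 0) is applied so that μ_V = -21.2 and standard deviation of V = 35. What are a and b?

standard deviation of V = a·standard deviation of T (a > 0), so a = 35/17.5 = 2.
μ_V = a·μ_T + b, so b = -21.2 − 2·(-10.6) = 0.

a = 2, b = 0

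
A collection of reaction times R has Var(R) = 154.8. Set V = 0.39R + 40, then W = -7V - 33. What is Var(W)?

Var(W) = 1153.70892

Var(V) = 0.39²·154.8 = 23.54508.
Var(W) = (-7)²·23.54508 = 1153.70892.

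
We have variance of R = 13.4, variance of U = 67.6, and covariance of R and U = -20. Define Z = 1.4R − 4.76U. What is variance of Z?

variance of Z = 1824.47776

variance of Z = a²·variance of R + b²·variance of U + 2ab·covariance of R and U with a = 1.4, b = -4.76.
= 1.4²·13.4 + (-4.76)²·67.6 + 2·1.4·(-4.76)·(-20)
= 26.264 + 1531.65376 + 266.56 = 1824.47776.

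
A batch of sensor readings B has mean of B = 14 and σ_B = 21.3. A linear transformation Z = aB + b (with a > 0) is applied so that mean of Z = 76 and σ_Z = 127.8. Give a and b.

a = 6, b = -8

σ_Z = a·σ_B (a > 0), so a = 127.8/21.3 = 6.
mean of Z = a·mean of B + b, so b = 76 − 6·14 = -8.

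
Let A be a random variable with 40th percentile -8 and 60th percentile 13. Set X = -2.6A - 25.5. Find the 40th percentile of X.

Since a = -2.6 < 0 the transformation is decreasing, reversing order: the 40th percentile of X corresponds to the 60th percentile of A.
So P_{40}(X) = a·P_{60}(A) + b = (-2.6)·13 + (-25.5) = -59.3.

40th percentile of X = -59.3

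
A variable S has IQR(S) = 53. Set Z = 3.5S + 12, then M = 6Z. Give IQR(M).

IQR(Z) = |3.5|·53 = 185.5.
IQR(M) = |6|·185.5 = 1113.

IQR(M) = 1113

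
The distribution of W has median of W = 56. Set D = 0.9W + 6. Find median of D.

median of D = 56.4

A linear map preserves order up to sign, so median of D = a·median of W + b = 0.9·56 + 6 = 56.4.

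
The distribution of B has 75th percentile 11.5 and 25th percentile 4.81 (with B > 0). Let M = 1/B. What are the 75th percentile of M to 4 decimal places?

75th percentile of M = 0.2079

1/B is decreasing on B > 0, so percentile order reverses: P_{75}(M) uses P_{25}(B) = 4.81.
P_{75}(M) = 1/4.81 ≈ 0.2079.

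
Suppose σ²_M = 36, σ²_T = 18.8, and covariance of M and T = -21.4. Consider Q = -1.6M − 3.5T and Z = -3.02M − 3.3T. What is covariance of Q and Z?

covariance of Q and Z = 51.902

By bilinearity, covariance of Q and Z = ac·σ²_M + bd·σ²_T + (ad+bc)·covariance of M and T, with a=-1.6, b=-3.5, c=-3.02, d=-3.3.
ac·σ²_M = (-1.6)·(-3.02)·36 = 173.952
bd·σ²_T = (-3.5)·(-3.3)·18.8 = 217.14
(ad+bc)·covariance of M and T = (15.85)·(-21.4) = -339.19
covariance of Q and Z = 173.952 + 217.14 + (-339.19) = 51.902.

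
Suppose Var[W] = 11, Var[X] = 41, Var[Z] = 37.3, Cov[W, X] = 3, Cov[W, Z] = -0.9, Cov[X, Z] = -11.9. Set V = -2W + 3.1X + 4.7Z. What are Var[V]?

Var[V] = a²·Var[W] + b²·Var[X] + c²·Var[Z] + 2ab·Cov[W, X] + 2ac·Cov[W, Z] + 2bc·Cov[X, Z], with a = -2, b = 3.1, c = 4.7.
= 44 + 394.01 + 823.957 + (-37.2) + 16.92 + (-346.766)
= 894.921.

Var[V] = 894.921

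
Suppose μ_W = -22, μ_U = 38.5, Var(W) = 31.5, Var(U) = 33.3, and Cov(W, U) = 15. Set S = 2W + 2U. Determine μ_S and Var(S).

μ_S = 2·μ_W + 2·μ_U = 2·(-22) + 2·38.5 = 33.
Var(S) = a²·Var(W) + b²·Var(U) + 2ab·Cov(W, U) with a = 2, b = 2.
= 2²·31.5 + 2²·33.3 + 2·2·2·15
= 126 + 133.2 + 120 = 379.2.

μ_S = 33, Var(S) = 379.2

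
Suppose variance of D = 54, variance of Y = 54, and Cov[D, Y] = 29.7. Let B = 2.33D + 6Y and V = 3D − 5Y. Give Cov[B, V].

By bilinearity, Cov[B, V] = ac·variance of D + bd·variance of Y + (ad+bc)·Cov[D, Y], with a=2.33, b=6, c=3, d=-5.
ac·variance of D = 2.33·3·54 = 377.46
bd·variance of Y = 6·(-5)·54 = -1620
(ad+bc)·Cov[D, Y] = (6.35)·29.7 = 188.595
Cov[B, V] = 377.46 + (-1620) + 188.595 = -1053.945.

Cov[B, V] = -1053.945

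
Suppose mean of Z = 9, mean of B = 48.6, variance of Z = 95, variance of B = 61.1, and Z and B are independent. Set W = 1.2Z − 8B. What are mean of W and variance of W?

mean of W = 1.2·mean of Z + (-8)·mean of B = 1.2·9 + (-8)·48.6 = -378.
variance of W = a²·variance of Z + b²·variance of B + 2ab·Cov(Z, B) with a = 1.2, b = -8.
Independence gives Cov(Z, B) = 0.
= 1.2²·95 + (-8)²·61.1 + 2·1.2·(-8)·0
= 136.8 + 3910.4 + 0 = 4047.2.

mean of W = -378, variance of W = 4047.2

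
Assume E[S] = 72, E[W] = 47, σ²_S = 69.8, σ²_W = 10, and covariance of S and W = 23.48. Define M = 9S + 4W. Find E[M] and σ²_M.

E[M] = 836, σ²_M = 7504.36

E[M] = 9·E[S] + 4·E[W] = 9·72 + 4·47 = 836.
σ²_M = a²·σ²_S + b²·σ²_W + 2ab·covariance of S and W with a = 9, b = 4.
= 9²·69.8 + 4²·10 + 2·9·4·23.48
= 5653.8 + 160 + 1690.56 = 7504.36.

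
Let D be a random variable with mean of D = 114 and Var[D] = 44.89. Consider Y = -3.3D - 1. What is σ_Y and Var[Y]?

σ_Y = 22.11, Var[Y] = 488.8521

Y = -3.3D - 1 is linear with a = -3.3, b = -1.
σ_D = √44.89 = 6.7.
σ_Y = |a|·σ_D = |-3.3|·6.7 = 22.11.
Var[Y] = a²·Var[D] = (-3.3)²·44.89 = 488.8521 (the additive constant -1 does not affect variance).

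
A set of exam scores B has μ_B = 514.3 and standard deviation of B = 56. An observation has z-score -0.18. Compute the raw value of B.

B = μ_B + z·standard deviation of B = 514.3 + (-0.18)·56 = 504.22.

B = 504.22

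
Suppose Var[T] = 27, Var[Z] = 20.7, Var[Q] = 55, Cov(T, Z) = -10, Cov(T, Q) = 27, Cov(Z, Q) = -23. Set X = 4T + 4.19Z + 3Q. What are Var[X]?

Var[X] = a²·Var[T] + b²·Var[Z] + c²·Var[Q] + 2ab·Cov(T, Z) + 2ac·Cov(T, Q) + 2bc·Cov(Z, Q), with a = 4, b = 4.19, c = 3.
= 432 + 363.41127 + 495 + (-335.2) + 648 + (-578.22)
= 1024.99127.

Var[X] = 1024.99127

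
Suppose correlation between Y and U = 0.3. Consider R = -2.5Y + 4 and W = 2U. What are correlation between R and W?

correlation between R and W = -0.3

Linear rescalings preserve |correlation|; the slopes -2.5 and 2 have opposite signs, so the correlation flips sign: correlation between R and W = −correlation between Y and U = -0.3.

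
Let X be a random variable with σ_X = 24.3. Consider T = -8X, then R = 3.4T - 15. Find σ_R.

σ_T = |-8|·24.3 = 194.4.
σ_R = |3.4|·194.4 = 660.96.

σ_R = 660.96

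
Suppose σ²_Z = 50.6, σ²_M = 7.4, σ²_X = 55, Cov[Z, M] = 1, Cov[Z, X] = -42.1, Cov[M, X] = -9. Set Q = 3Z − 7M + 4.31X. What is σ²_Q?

σ²_Q = a²·σ²_Z + b²·σ²_M + c²·σ²_X + 2ab·Cov[Z, M] + 2ac·Cov[Z, X] + 2bc·Cov[M, X], with a = 3, b = -7, c = 4.31.
= 455.4 + 362.6 + 1021.6855 + (-42) + (-1088.706) + 543.06
= 1252.0395.

σ²_Q = 1252.0395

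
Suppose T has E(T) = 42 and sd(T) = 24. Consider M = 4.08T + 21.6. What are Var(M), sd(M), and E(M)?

M = 4.08T + 21.6 is linear with a = 4.08, b = 21.6.
Var(T) = 24² = 576.
Var(M) = a²·Var(T) = 4.08²·576 = 9588.3264 (the additive constant 21.6 does not affect variance).
sd(M) = |a|·sd(T) = |4.08|·24 = 97.92.
E(M) = a·E(T) + b = 4.08·42 + 21.6 = 192.96.

Var(M) = 9588.3264, sd(M) = 97.92, E(M) = 192.96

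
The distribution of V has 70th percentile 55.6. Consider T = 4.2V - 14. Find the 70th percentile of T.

70th percentile of T = 219.52

Since a = 4.2 > 0 the transformation is increasing, so the 70th percentile of T = a·(P_{70} of V) + b = 4.2·55.6 + (-14) = 219.52.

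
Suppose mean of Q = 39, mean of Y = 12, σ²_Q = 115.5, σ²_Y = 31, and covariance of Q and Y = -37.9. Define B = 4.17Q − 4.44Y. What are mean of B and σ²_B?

mean of B = 4.17·mean of Q + (-4.44)·mean of Y = 4.17·39 + (-4.44)·12 = 109.35.
σ²_B = a²·σ²_Q + b²·σ²_Y + 2ab·covariance of Q and Y with a = 4.17, b = -4.44.
= 4.17²·115.5 + (-4.44)²·31 + 2·4.17·(-4.44)·(-37.9)
= 2008.41795 + 611.1216 + 1403.42184 = 4022.96139.

mean of B = 109.35, σ²_B = 4022.96139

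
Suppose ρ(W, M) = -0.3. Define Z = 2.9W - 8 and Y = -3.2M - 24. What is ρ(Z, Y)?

Linear rescalings preserve |correlation|; the slopes 2.9 and -3.2 have opposite signs, so the correlation flips sign: ρ(Z, Y) = −ρ(W, M) = 0.3.

ρ(Z, Y) = 0.3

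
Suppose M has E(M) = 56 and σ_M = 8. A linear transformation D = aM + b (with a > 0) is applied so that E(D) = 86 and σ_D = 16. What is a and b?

a = 2, b = -26

σ_D = a·σ_M (a > 0), so a = 16/8 = 2.
E(D) = a·E(M) + b, so b = 86 − 2·56 = -26.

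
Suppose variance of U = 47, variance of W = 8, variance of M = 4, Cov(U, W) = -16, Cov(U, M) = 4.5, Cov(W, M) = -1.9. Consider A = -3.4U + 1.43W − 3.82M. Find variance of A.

variance of A = a²·variance of U + b²·variance of W + c²·variance of M + 2ab·Cov(U, W) + 2ac·Cov(U, M) + 2bc·Cov(W, M), with a = -3.4, b = 1.43, c = -3.82.
= 543.32 + 16.3592 + 58.3696 + 155.584 + 116.892 + 20.75788
= 911.28268.

variance of A = 911.28268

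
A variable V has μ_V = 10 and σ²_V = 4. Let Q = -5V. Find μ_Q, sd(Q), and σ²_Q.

μ_Q = -50, sd(Q) = 10, σ²_Q = 100

Q = -5V is linear with a = -5, b = 0.
μ_Q = a·μ_V + b = (-5)·10 = -50.
sd(V) = √4 = 2.
sd(Q) = |a|·sd(V) = |-5|·2 = 10.
σ²_Q = a²·σ²_V = (-5)²·4 = 100.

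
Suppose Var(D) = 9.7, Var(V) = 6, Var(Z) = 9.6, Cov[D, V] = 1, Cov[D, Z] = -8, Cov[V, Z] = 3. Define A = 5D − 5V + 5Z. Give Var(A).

Var(A) = 32.5

Var(A) = a²·Var(D) + b²·Var(V) + c²·Var(Z) + 2ab·Cov[D, V] + 2ac·Cov[D, Z] + 2bc·Cov[V, Z], with a = 5, b = -5, c = 5.
= 242.5 + 150 + 240 + (-50) + (-400) + (-150)
= 32.5.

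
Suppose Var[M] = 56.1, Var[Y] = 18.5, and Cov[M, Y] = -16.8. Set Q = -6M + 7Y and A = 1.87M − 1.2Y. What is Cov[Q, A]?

Cov[Q, A] = -1125.714

By bilinearity, Cov[Q, A] = ac·Var[M] + bd·Var[Y] + (ad+bc)·Cov[M, Y], with a=-6, b=7, c=1.87, d=-1.2.
ac·Var[M] = (-6)·1.87·56.1 = -629.442
bd·Var[Y] = 7·(-1.2)·18.5 = -155.4
(ad+bc)·Cov[M, Y] = (20.29)·(-16.8) = -340.872
Cov[Q, A] = -629.442 + (-155.4) + (-340.872) = -1125.714.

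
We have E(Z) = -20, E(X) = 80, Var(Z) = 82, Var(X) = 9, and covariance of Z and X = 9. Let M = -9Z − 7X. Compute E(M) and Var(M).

E(M) = (-9)·E(Z) + (-7)·E(X) = (-9)·(-20) + (-7)·80 = -380.
Var(M) = a²·Var(Z) + b²·Var(X) + 2ab·covariance of Z and X with a = -9, b = -7.
= (-9)²·82 + (-7)²·9 + 2·(-9)·(-7)·9
= 6642 + 441 + 1134 = 8217.

E(M) = -380, Var(M) = 8217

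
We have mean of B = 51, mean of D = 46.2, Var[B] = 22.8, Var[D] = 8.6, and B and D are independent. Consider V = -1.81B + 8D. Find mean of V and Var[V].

mean of V = 277.29, Var[V] = 625.09508

mean of V = (-1.81)·mean of B + 8·mean of D = (-1.81)·51 + 8·46.2 = 277.29.
Var[V] = a²·Var[B] + b²·Var[D] + 2ab·Cov[B, D] with a = -1.81, b = 8.
Independence gives Cov[B, D] = 0.
= (-1.81)²·22.8 + 8²·8.6 + 2·(-1.81)·8·0
= 74.69508 + 550.4 + 0 = 625.09508.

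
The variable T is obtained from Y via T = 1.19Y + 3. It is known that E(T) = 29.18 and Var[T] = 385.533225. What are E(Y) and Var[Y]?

From T = 1.19Y + 3: E(T) = a·E(Y) + b, so E(Y) = (E(T) − b)/a = (29.18 − 3)/1.19 = 22.
Var[T] = a²·Var[Y], so Var[Y] = 385.533225/1.19² = 272.25.

E(Y) = 22, Var[Y] = 272.25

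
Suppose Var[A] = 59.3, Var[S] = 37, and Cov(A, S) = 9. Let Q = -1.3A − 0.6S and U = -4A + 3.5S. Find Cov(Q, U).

Cov(Q, U) = 211.31

By bilinearity, Cov(Q, U) = ac·Var[A] + bd·Var[S] + (ad+bc)·Cov(A, S), with a=-1.3, b=-0.6, c=-4, d=3.5.
ac·Var[A] = (-1.3)·(-4)·59.3 = 308.36
bd·Var[S] = (-0.6)·3.5·37 = -77.7
(ad+bc)·Cov(A, S) = (-2.15)·9 = -19.35
Cov(Q, U) = 308.36 + (-77.7) + (-19.35) = 211.31.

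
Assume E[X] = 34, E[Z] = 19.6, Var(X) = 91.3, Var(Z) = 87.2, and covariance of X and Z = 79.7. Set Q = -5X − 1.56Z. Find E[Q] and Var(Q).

E[Q] = -200.576, Var(Q) = 3738.02992

E[Q] = (-5)·E[X] + (-1.56)·E[Z] = (-5)·34 + (-1.56)·19.6 = -200.576.
Var(Q) = a²·Var(X) + b²·Var(Z) + 2ab·covariance of X and Z with a = -5, b = -1.56.
= (-5)²·91.3 + (-1.56)²·87.2 + 2·(-5)·(-1.56)·79.7
= 2282.5 + 212.20992 + 1243.32 = 3738.02992.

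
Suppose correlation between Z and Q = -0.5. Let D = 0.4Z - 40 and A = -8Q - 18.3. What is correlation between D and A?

correlation between D and A = 0.5

Linear rescalings preserve |correlation|; the slopes 0.4 and -8 have opposite signs, so the correlation flips sign: correlation between D and A = −correlation between Z and Q = 0.5.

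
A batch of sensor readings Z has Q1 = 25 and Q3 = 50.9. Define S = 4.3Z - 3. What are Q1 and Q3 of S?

a = 4.3 > 0: Q1(S) = a·Q1(Z)+b = 104.5, Q3(S) = a·Q3(Z)+b = 215.87.

Q1(S) = 104.5, Q3(S) = 215.87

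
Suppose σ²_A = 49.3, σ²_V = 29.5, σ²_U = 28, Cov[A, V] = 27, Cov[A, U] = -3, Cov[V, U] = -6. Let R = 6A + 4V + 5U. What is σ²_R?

σ²_R = a²·σ²_A + b²·σ²_V + c²·σ²_U + 2ab·Cov[A, V] + 2ac·Cov[A, U] + 2bc·Cov[V, U], with a = 6, b = 4, c = 5.
= 1774.8 + 472 + 700 + 1296 + (-180) + (-240)
= 3822.8.

σ²_R = 3822.8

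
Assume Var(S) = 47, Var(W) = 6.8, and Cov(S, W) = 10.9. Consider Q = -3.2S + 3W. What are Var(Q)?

Var(Q) = 333.2

Var(Q) = a²·Var(S) + b²·Var(W) + 2ab·Cov(S, W) with a = -3.2, b = 3.
= (-3.2)²·47 + 3²·6.8 + 2·(-3.2)·3·10.9
= 481.28 + 61.2 + (-209.28) = 333.2.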